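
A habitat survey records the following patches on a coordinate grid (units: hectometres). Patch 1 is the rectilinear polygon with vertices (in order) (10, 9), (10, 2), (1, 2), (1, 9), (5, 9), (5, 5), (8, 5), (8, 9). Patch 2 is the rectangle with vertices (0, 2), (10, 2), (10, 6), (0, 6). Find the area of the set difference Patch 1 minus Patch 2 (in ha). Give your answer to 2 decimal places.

|Patch 1| = 51, |Patch 1∩Patch 2| = 33.
|Patch 1 ∖ Patch 2| = |Patch 1| − |Patch 1∩Patch 2| = 51 − 33 = 18.00.

18.00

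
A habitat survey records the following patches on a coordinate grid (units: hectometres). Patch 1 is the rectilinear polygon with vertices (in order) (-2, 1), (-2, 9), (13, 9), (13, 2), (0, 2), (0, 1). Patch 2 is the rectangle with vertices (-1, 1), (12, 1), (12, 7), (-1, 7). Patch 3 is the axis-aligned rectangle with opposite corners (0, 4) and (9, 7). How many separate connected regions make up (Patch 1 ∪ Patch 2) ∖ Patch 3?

1

(Patch 1 ∪ Patch 2) ∖ Patch 3 is a single connected region.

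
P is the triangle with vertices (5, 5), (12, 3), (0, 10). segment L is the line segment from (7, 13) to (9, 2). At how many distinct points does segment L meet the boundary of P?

The segment meets the boundary at (8.644,3.959), (8.441,5.076).

2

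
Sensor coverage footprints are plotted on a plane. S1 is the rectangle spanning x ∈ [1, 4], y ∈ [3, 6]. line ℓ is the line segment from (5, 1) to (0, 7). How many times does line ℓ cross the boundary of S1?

The segment meets the boundary at (1,5.8), (3.333,3).

2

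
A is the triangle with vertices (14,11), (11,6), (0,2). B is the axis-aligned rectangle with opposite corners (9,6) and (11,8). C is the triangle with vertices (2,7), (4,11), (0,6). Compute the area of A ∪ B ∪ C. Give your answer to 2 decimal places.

24.54

By inclusion–exclusion:
Individual areas: |A| = 21.5, |B| = 4, |C| = 3.
|A∩B| = 3.9643.
|A∩C| = 0.
|B∩C| = 0.
|A∩B∩C| = 0.
|A ∪ B ∪ C| = 28.5 − 3.9643 + 0 = 24.54.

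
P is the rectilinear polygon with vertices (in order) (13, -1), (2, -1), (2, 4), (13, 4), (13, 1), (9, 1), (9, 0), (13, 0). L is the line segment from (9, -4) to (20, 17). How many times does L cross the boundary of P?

The segment meets the boundary at (13,3.636), (11.619,1), (11.095,0), (10.571,-1).

4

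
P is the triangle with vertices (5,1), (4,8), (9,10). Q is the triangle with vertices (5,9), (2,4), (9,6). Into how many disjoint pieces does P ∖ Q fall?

3

P ∖ Q splits into 3 disjoint pieces (area 4.808, area 0.1498, area 4.2899).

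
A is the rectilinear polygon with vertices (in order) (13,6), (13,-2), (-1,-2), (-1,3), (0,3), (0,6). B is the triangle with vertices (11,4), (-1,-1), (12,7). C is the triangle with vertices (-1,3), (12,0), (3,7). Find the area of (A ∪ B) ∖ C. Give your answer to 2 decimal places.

|A ∪ B| = 109.6458.
|(A ∪ B) ∩ C| = 30.3571.
|(A ∪ B) ∖ C| = 109.6458 − 30.3571 = 79.29.

79.29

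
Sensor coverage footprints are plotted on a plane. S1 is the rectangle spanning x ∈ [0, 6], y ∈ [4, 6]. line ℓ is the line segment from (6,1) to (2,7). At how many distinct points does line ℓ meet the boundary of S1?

The segment meets the boundary at (4,4), (2.667,6).

2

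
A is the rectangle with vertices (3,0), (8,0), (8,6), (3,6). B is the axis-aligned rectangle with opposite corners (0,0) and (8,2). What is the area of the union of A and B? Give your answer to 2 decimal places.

By inclusion–exclusion:
Individual areas: |A| = 30, |B| = 16.
|A∩B|: x∈[3,8], y∈[0,2] → 5·2 = 10.
|A ∪ B| = 46 − 10 = 36.00.

36.00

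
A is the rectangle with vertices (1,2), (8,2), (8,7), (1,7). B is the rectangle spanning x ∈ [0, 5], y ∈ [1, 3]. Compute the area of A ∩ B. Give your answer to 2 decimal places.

|A∩B|: x∈[1,5], y∈[2,3] → 4·1 = 4.

4.00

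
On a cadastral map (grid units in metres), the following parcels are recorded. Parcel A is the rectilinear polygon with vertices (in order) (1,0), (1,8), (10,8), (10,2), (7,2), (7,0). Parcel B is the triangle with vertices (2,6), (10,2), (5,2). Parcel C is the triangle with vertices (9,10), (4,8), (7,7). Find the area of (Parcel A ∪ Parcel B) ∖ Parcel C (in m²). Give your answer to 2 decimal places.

|Parcel A ∪ Parcel B| = 66.
|(Parcel A ∪ Parcel B) ∩ Parcel C| = 1.8333.
|(Parcel A ∪ Parcel B) ∖ Parcel C| = 66 − 1.8333 = 64.17.

64.17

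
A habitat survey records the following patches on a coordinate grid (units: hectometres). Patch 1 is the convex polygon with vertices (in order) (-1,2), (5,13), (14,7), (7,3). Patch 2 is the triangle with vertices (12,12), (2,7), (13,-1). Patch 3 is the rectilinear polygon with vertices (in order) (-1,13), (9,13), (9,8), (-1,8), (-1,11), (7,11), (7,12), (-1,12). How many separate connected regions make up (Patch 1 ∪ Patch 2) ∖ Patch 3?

(Patch 1 ∪ Patch 2) ∖ Patch 3 splits into 2 disjoint pieces (area 2.7348, area 84.0228).

2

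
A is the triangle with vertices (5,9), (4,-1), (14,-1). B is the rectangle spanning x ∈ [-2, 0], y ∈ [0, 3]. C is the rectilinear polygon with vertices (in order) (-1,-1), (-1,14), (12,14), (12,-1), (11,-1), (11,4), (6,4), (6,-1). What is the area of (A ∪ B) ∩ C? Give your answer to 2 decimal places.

|A ∪ B| = 56.
|(A ∪ B) ∩ C| = 27.03.

27.03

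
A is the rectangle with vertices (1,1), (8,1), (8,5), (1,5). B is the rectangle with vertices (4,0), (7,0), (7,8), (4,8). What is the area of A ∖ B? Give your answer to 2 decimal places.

|A∩B|: x∈[4,7], y∈[1,5] → 3·4 = 12.
|A| = 28.
|A ∖ B| = |A| − |A∩B| = 28 − 12 = 16.00.

16.00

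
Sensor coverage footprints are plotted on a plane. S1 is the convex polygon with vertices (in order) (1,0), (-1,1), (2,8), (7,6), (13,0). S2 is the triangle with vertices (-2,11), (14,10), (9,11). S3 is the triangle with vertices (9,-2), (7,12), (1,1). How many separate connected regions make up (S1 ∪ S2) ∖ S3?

4

(S1 ∪ S2) ∖ S3 splits into 4 disjoint pieces (area 17.893, area 10.7143, area 2.1601, area 2.8642).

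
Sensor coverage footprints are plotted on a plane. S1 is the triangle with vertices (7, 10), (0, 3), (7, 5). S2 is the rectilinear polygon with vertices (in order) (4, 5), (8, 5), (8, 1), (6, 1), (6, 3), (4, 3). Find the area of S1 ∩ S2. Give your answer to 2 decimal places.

The intersection is the polygon with vertices (4,4.143), (4,5), (7,5).
By the shoelace formula its area is 1.29.

1.29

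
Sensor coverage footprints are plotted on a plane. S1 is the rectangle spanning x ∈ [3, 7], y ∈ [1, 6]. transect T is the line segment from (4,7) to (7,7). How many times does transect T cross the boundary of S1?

The segment lies entirely outside S1 and never meets its boundary.

0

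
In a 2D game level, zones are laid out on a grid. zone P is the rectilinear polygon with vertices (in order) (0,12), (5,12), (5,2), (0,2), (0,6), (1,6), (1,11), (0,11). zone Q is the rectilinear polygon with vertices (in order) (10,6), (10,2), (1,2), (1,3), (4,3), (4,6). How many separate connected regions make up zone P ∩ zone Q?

zone P ∩ zone Q is a single connected region.

1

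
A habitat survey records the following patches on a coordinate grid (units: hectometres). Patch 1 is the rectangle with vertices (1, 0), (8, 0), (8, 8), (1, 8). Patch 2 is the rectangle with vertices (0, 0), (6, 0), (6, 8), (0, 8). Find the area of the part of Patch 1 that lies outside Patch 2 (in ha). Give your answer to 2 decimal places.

|Patch 1∩Patch 2|: x∈[1,6], y∈[0,8] → 5·8 = 40.
|Patch 1| = 56.
|Patch 1 ∖ Patch 2| = |Patch 1| − |Patch 1∩Patch 2| = 56 − 40 = 16.00.

16.00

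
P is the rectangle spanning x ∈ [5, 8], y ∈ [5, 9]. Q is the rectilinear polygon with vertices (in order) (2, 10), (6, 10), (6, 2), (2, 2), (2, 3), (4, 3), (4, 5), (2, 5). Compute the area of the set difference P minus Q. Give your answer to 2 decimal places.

8.00

|P| = 12, |P∩Q| = 4.
|P ∖ Q| = |P| − |P∩Q| = 12 − 4 = 8.00.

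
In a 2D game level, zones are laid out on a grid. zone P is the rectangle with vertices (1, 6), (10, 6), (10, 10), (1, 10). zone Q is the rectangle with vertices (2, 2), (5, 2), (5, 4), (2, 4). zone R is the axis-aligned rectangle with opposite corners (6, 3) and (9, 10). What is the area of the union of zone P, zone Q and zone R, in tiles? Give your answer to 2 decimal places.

By inclusion–exclusion:
Individual areas: |zone P| = 36, |zone Q| = 6, |zone R| = 21.
|zone P∩zone Q| = 0 (no overlap).
|zone P∩zone R|: x∈[6,9], y∈[6,10] → 3·4 = 12.
|zone Q∩zone R| = 0 (no overlap).
|zone P∩zone Q∩zone R| = 0.
|zone P ∪ zone Q ∪ zone R| = 63 − 12 + 0 = 51.00.

51.00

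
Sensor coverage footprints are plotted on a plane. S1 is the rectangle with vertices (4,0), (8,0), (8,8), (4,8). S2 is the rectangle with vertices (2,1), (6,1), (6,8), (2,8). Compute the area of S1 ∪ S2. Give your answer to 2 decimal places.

46.00

By inclusion–exclusion:
Individual areas: |S1| = 32, |S2| = 28.
|S1∩S2|: x∈[4,6], y∈[1,8] → 2·7 = 14.
|S1 ∪ S2| = 60 − 14 = 46.00.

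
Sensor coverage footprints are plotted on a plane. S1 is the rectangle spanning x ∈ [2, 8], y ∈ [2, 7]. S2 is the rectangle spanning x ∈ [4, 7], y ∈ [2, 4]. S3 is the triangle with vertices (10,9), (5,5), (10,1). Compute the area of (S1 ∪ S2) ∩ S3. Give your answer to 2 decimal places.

7.10

The region (S1 ∪ S2) ∩ S3 is the polygon with vertices (8,7), (8,2.6), (5,5), (7.5,7).
By the shoelace formula its area is 7.10.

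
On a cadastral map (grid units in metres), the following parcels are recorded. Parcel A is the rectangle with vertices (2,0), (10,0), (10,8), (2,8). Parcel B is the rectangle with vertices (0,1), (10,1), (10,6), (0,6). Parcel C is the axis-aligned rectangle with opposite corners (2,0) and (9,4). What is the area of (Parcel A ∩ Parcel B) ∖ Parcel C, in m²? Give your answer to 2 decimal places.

|Parcel A ∩ Parcel B| = 40.
|(Parcel A ∩ Parcel B) ∩ Parcel C| = 21.
|(Parcel A ∩ Parcel B) ∖ Parcel C| = 40 − 21 = 19.00.

19.00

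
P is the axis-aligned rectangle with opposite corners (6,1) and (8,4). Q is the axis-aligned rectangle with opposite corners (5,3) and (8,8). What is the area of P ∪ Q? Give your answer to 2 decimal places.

By inclusion–exclusion:
Individual areas: |P| = 6, |Q| = 15.
|P∩Q|: x∈[6,8], y∈[3,4] → 2·1 = 2.
|P ∪ Q| = 21 − 2 = 19.00.

19.00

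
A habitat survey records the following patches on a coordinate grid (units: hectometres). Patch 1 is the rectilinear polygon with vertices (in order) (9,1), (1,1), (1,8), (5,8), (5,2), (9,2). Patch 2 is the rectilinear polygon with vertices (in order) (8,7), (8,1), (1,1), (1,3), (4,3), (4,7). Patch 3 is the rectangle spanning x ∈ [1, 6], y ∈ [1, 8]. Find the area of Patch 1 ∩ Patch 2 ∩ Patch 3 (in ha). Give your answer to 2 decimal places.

13.00

The intersection is the polygon with vertices (1,3), (4,3), (4,7), (5,7), (5,2), (6,2), (6,1), (1,1).
By the shoelace formula its area is 13.00.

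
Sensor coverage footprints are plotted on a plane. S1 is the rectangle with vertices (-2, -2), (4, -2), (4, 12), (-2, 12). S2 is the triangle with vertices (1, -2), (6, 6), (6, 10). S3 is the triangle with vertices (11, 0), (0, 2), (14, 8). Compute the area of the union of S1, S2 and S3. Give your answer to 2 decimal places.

By inclusion–exclusion:
Individual areas: |S1| = 84, |S2| = 10, |S3| = 47.
|S1∩S2| = 3.6.
|S1∩S3| = 4.8831.
|S2∩S3| = 2.1294.
|S1∩S2∩S3| = 1.7726.
|S1 ∪ S2 ∪ S3| = 141 − 10.6125 + 1.7726 = 132.16.

132.16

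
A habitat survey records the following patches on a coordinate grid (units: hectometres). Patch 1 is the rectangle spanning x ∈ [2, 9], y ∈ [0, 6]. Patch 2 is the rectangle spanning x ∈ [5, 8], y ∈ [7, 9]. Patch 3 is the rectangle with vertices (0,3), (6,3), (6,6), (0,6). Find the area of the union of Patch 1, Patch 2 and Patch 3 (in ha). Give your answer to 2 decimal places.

By inclusion–exclusion:
Individual areas: |Patch 1| = 42, |Patch 2| = 6, |Patch 3| = 18.
|Patch 1∩Patch 2| = 0 (no overlap).
|Patch 1∩Patch 3|: x∈[2,6], y∈[3,6] → 4·3 = 12.
|Patch 2∩Patch 3| = 0 (no overlap).
|Patch 1∩Patch 2∩Patch 3| = 0.
|Patch 1 ∪ Patch 2 ∪ Patch 3| = 66 − 12 + 0 = 54.00.

54.00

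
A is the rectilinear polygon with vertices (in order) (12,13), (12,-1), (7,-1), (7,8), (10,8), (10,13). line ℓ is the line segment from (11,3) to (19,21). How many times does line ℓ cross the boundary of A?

1

The segment meets the boundary at (12,5.25).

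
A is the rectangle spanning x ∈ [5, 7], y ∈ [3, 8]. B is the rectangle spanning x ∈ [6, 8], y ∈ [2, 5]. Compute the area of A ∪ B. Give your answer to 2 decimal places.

14.00

By inclusion–exclusion:
Individual areas: |A| = 10, |B| = 6.
|A∩B|: x∈[6,7], y∈[3,5] → 1·2 = 2.
|A ∪ B| = 16 − 2 = 14.00.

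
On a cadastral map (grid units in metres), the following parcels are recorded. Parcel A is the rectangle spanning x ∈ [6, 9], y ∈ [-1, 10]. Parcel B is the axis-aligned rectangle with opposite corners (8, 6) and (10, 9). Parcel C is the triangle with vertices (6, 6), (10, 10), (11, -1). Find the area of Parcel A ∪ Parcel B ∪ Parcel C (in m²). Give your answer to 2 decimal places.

46.20

By inclusion–exclusion:
Individual areas: |Parcel A| = 33, |Parcel B| = 6, |Parcel C| = 24.
|Parcel A∩Parcel B|: x∈[8,9], y∈[6,9] → 1·3 = 3.
|Parcel A∩Parcel C| = 10.8.
|Parcel B∩Parcel C| = 5.5.
|Parcel A∩Parcel B∩Parcel C| = 2.5.
|Parcel A ∪ Parcel B ∪ Parcel C| = 63 − 19.3 + 2.5 = 46.20.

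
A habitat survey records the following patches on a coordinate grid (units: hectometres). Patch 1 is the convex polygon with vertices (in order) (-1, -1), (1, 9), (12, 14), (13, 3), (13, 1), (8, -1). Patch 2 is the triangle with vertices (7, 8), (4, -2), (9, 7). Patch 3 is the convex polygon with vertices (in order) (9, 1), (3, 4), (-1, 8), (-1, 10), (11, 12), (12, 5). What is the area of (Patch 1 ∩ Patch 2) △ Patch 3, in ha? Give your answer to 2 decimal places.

86.13

|Patch 1 ∩ Patch 2| = 11.3722.
|(Patch 1 ∩ Patch 2) ∩ Patch 3| = 8.8696.
|(Patch 1 ∩ Patch 2) △ Patch 3| = 11.3722 + 92.5 − 17.7391 = 86.13.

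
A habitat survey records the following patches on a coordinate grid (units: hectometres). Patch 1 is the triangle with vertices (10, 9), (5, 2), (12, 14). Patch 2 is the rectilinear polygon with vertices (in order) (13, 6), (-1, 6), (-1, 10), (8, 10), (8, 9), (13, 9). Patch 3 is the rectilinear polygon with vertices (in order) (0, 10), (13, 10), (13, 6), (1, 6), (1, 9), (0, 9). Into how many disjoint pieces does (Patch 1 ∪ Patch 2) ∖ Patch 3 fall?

3

(Patch 1 ∪ Patch 2) ∖ Patch 3 splits into 3 disjoint pieces (area 1.0476, area 7, area 1.4667).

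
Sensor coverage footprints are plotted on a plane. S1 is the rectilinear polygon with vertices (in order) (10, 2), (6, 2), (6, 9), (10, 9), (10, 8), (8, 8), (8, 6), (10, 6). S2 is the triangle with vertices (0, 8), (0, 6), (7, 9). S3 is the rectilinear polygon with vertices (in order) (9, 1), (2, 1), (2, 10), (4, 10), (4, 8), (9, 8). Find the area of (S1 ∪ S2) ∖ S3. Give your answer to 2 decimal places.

12.48

|S1 ∪ S2| = 30.8571.
|(S1 ∪ S2) ∩ S3| = 18.381.
|(S1 ∪ S2) ∖ S3| = 30.8571 − 18.381 = 12.48.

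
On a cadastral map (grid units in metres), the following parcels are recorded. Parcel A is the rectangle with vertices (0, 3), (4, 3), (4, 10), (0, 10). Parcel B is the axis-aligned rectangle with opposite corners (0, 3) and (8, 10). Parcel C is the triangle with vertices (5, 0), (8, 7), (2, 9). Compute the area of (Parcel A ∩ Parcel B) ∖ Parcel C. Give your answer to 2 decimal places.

|Parcel A ∩ Parcel B| = 28.
|(Parcel A ∩ Parcel B) ∩ Parcel C| = 5.3333.
|(Parcel A ∩ Parcel B) ∖ Parcel C| = 28 − 5.3333 = 22.67.

22.67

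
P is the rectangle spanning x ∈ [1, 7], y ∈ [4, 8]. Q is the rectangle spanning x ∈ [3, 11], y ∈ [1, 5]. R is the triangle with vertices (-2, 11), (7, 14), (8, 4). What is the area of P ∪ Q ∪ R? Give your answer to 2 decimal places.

By inclusion–exclusion:
Individual areas: |P| = 24, |Q| = 32, |R| = 46.5.
|P∩Q|: x∈[3,7], y∈[4,5] → 4·1 = 4.
|P∩R| = 7.7786.
|Q∩R| = 0.6643.
|P∩Q∩R| = 0.0643.
|P ∪ Q ∪ R| = 102.5 − 12.4429 + 0.0643 = 90.12.

90.12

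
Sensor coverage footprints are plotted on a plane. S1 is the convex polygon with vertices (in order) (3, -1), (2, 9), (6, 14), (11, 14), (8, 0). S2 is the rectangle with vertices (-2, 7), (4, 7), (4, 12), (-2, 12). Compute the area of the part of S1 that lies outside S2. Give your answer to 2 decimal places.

87.20

|S1| = 93.5, |S1∩S2| = 6.3.
|S1 ∖ S2| = |S1| − |S1∩S2| = 93.5 − 6.3 = 87.20.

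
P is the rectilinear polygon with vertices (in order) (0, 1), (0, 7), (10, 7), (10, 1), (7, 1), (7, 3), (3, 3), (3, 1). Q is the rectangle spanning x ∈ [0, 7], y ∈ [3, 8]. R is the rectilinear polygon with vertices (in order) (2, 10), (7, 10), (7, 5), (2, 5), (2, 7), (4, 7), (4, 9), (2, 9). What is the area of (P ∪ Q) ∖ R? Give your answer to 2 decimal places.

46.00

|P ∪ Q| = 59.
|(P ∪ Q) ∩ R| = 13.
|(P ∪ Q) ∖ R| = 59 − 13 = 46.00.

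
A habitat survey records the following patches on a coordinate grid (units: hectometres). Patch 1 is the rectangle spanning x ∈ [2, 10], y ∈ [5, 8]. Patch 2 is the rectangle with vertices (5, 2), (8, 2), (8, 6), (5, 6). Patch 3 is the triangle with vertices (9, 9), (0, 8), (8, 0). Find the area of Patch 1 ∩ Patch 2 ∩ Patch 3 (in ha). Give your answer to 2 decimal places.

The intersection is the polygon with vertices (5,6), (8,6), (8,5), (5,5).
By the shoelace formula its area is 3.00.

3.00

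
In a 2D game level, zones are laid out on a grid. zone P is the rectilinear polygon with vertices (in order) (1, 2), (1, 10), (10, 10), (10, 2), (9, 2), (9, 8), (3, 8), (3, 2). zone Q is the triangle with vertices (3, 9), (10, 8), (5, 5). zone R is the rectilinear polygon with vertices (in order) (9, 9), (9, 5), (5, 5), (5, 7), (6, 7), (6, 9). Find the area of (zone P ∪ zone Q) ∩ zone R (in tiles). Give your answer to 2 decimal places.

9.20

|zone P ∪ zone Q| = 45.45.
|(zone P ∪ zone Q) ∩ zone R| = 9.20.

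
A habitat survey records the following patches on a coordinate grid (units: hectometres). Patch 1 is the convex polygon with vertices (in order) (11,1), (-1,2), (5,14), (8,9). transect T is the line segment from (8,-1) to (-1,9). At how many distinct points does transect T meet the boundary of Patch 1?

2

The segment meets the boundary at (1.25,6.5), (5.811,1.432).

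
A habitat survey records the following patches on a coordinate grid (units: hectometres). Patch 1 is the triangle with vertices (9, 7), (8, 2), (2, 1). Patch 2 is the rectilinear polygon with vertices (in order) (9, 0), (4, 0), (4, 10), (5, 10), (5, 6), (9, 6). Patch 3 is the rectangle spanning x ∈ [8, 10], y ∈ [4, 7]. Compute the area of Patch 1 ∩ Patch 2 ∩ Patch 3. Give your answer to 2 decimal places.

The intersection is the polygon with vertices (8.8,6), (8.4,4), (8,4), (8,6).
By the shoelace formula its area is 1.20.

1.20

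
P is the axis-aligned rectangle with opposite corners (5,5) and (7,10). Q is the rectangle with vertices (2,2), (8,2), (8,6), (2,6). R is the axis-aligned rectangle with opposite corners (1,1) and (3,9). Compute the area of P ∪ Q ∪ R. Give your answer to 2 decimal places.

44.00

By inclusion–exclusion:
Individual areas: |P| = 10, |Q| = 24, |R| = 16.
|P∩Q|: x∈[5,7], y∈[5,6] → 2·1 = 2.
|P∩R| = 0 (no overlap).
|Q∩R|: x∈[2,3], y∈[2,6] → 1·4 = 4.
|P∩Q∩R| = 0.
|P ∪ Q ∪ R| = 50 − 6 + 0 = 44.00.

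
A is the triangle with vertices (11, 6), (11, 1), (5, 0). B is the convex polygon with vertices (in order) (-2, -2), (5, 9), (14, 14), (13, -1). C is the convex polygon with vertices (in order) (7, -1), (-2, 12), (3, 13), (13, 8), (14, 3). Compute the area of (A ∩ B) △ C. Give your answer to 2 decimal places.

102.46

|A ∩ B| = 15.
|(A ∩ B) ∩ C| = 14.5217.
|(A ∩ B) △ C| = 15 + 116.5 − 29.0434 = 102.46.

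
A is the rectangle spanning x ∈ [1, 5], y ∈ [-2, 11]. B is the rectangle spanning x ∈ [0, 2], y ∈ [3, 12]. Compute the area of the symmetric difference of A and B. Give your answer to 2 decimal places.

|A∩B|: x∈[1,2], y∈[3,11] → 1·8 = 8.
|A △ B| = |A| + |B| − 2·|A∩B| = 52 + 18 − 16 = 54.00.

54.00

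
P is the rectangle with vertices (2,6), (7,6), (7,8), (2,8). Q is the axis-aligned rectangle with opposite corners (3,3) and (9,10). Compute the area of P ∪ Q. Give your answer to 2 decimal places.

By inclusion–exclusion:
Individual areas: |P| = 10, |Q| = 42.
|P∩Q|: x∈[3,7], y∈[6,8] → 4·2 = 8.
|P ∪ Q| = 52 − 8 = 44.00.

44.00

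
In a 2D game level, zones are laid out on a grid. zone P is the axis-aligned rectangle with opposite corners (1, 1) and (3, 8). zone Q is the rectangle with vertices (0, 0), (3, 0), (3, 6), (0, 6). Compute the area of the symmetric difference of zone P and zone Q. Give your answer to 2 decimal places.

12.00

|zone P∩zone Q|: x∈[1,3], y∈[1,6] → 2·5 = 10.
|zone P △ zone Q| = |zone P| + |zone Q| − 2·|zone P∩zone Q| = 14 + 18 − 20 = 12.00.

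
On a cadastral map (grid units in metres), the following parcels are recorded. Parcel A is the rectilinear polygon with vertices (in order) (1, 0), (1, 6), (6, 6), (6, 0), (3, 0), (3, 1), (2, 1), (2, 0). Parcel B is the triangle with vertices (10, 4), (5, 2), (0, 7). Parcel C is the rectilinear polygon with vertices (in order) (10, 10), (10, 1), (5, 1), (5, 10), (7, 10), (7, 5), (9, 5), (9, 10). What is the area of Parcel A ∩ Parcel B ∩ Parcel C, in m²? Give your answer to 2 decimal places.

3.15

The intersection is the polygon with vertices (6,5.2), (6,2.4), (5,2), (5,5.5).
By the shoelace formula its area is 3.15.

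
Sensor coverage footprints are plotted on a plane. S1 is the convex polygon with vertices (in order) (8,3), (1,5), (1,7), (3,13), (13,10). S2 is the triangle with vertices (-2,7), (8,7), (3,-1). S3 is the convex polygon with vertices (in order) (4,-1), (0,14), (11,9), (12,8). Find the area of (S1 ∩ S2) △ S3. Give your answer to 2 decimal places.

69.38

|S1 ∩ S2| = 16.7576.
|(S1 ∩ S2) ∩ S3| = 14.1878.
|(S1 ∩ S2) △ S3| = 16.7576 + 81 − 28.3756 = 69.38.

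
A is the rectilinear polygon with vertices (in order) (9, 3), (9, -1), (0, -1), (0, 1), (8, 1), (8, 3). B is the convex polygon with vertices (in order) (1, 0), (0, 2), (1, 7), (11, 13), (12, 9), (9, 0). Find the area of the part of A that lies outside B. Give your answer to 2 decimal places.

|A| = 20, |A∩B| = 10.25.
|A ∖ B| = |A| − |A∩B| = 20 − 10.25 = 9.75.

9.75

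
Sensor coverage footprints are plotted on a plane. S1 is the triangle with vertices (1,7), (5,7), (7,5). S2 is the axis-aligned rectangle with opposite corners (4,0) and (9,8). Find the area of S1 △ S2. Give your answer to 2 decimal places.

|S1| = 4, |S2| = 40, |S1∩S2| = 2.5.
|S1 △ S2| = |S1| + |S2| − 2·|S1∩S2| = 4 + 40 − 5 = 39.00.

39.00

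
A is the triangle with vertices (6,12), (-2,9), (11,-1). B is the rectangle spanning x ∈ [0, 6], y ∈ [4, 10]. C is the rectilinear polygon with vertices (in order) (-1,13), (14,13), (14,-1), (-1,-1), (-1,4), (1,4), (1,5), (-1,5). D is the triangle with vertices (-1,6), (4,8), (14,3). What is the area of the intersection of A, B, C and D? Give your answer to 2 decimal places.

The intersection is the polygon with vertices (6,4.6), (2.919,5.216), (0.908,6.763), (4,8), (6,7).
By the shoelace formula its area is 10.66.

10.66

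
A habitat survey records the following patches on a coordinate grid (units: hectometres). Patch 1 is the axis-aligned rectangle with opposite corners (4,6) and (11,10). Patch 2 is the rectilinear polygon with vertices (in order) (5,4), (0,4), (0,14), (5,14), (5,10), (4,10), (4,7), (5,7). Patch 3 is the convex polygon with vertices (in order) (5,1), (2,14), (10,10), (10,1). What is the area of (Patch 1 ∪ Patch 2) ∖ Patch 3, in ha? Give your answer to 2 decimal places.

|Patch 1 ∪ Patch 2| = 74.
|(Patch 1 ∪ Patch 2) ∩ Patch 3| = 36.2115.
|(Patch 1 ∪ Patch 2) ∖ Patch 3| = 74 − 36.2115 = 37.79.

37.79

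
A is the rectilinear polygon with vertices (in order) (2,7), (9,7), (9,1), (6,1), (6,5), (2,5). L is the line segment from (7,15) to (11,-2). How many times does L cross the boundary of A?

The segment meets the boundary at (9,6.5), (8.882,7).

2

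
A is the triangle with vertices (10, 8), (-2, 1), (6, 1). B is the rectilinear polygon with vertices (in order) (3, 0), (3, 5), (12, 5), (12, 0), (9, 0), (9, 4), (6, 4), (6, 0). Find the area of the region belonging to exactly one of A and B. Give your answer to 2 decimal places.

|A| = 28, |B| = 33, |A∩B| = 12.994.
|A △ B| = |A| + |B| − 2·|A∩B| = 28 + 33 − 25.9881 = 35.01.

35.01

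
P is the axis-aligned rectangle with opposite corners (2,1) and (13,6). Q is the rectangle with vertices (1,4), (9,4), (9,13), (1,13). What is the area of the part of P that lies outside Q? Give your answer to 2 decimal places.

|P∩Q|: x∈[2,9], y∈[4,6] → 7·2 = 14.
|P| = 55.
|P ∖ Q| = |P| − |P∩Q| = 55 − 14 = 41.00.

41.00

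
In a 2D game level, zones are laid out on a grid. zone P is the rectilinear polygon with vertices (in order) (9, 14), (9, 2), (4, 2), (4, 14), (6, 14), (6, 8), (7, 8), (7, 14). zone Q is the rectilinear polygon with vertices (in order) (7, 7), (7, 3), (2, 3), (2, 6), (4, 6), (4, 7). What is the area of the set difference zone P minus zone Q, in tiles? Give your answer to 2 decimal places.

|zone P| = 54, |zone P∩zone Q| = 12.
|zone P ∖ zone Q| = |zone P| − |zone P∩zone Q| = 54 − 12 = 42.00.

42.00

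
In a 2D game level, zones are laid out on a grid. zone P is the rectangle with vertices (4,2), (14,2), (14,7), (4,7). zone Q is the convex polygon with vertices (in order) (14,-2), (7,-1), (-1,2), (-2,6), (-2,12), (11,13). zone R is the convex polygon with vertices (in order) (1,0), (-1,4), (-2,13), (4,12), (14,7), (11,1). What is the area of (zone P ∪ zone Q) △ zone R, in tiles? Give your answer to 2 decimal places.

57.55

|zone P ∪ zone Q| = 188.
|(zone P ∪ zone Q) ∩ zone R| = 135.4769.
|(zone P ∪ zone Q) △ zone R| = 188 + 140.5 − 270.9539 = 57.55.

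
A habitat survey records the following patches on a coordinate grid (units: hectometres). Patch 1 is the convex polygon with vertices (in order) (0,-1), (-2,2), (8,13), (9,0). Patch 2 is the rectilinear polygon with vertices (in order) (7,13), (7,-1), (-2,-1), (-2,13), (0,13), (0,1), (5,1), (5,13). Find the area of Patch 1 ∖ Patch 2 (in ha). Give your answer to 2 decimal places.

|Patch 1| = 85, |Patch 1∩Patch 2| = 36.0778.
|Patch 1 ∖ Patch 2| = |Patch 1| − |Patch 1∩Patch 2| = 85 − 36.0778 = 48.92.

48.92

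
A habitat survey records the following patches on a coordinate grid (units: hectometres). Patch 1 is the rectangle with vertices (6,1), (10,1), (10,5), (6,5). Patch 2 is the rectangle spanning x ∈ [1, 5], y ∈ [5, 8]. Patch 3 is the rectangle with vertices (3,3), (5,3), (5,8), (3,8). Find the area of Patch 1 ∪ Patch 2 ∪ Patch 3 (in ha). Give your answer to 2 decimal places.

By inclusion–exclusion:
Individual areas: |Patch 1| = 16, |Patch 2| = 12, |Patch 3| = 10.
|Patch 1∩Patch 2| = 0 (no overlap).
|Patch 1∩Patch 3| = 0 (no overlap).
|Patch 2∩Patch 3|: x∈[3,5], y∈[5,8] → 2·3 = 6.
|Patch 1∩Patch 2∩Patch 3| = 0.
|Patch 1 ∪ Patch 2 ∪ Patch 3| = 38 − 6 + 0 = 32.00.

32.00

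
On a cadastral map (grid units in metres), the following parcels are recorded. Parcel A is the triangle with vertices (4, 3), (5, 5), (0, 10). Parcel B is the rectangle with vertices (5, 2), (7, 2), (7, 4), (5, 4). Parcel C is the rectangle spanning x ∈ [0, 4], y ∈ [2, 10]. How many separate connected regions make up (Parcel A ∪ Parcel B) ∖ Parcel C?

2

(Parcel A ∪ Parcel B) ∖ Parcel C splits into 2 disjoint pieces (area 1.5, area 4).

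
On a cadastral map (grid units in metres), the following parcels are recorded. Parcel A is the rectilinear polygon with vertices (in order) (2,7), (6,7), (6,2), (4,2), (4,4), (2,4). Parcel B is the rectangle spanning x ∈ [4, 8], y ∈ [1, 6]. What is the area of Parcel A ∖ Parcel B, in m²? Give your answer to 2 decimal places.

|Parcel A| = 16, |Parcel A∩Parcel B| = 8.
|Parcel A ∖ Parcel B| = |Parcel A| − |Parcel A∩Parcel B| = 16 − 8 = 8.00.

8.00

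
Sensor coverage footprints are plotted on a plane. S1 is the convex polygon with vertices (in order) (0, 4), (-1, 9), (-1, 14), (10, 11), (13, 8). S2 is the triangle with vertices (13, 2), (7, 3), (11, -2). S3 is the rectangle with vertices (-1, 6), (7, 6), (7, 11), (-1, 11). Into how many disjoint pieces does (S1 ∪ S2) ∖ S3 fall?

3

(S1 ∪ S2) ∖ S3 splits into 3 disjoint pieces (area 6.9, area 35.5385, area 13).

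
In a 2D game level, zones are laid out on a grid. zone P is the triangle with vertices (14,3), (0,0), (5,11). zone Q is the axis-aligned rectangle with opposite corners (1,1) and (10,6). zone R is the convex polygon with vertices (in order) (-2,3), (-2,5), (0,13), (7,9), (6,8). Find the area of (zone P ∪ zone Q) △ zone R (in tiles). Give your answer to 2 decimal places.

|zone P ∪ zone Q| = 75.8294.
|(zone P ∪ zone Q) ∩ zone R| = 8.0046.
|(zone P ∪ zone Q) △ zone R| = 75.8294 + 42.5 − 16.0093 = 102.32.

102.32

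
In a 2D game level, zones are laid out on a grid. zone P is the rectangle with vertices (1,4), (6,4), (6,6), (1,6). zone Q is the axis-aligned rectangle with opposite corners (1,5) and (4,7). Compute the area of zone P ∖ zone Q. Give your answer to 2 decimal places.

|zone P∩zone Q|: x∈[1,4], y∈[5,6] → 3·1 = 3.
|zone P| = 10.
|zone P ∖ zone Q| = |zone P| − |zone P∩zone Q| = 10 − 3 = 7.00.

7.00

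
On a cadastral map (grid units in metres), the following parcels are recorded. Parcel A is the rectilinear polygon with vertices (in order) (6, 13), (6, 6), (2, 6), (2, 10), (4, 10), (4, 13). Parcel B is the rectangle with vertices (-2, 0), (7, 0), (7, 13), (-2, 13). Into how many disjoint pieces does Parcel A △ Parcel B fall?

1

Parcel A △ Parcel B is a single connected region.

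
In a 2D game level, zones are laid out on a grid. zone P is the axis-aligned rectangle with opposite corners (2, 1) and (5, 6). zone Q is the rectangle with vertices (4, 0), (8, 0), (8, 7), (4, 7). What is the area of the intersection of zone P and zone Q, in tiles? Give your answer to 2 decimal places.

5.00

|zone P∩zone Q|: x∈[4,5], y∈[1,6] → 1·5 = 5.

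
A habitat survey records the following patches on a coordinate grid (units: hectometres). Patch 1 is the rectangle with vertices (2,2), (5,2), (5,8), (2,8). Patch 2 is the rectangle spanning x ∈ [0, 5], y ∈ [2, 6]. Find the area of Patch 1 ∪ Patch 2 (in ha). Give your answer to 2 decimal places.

26.00

By inclusion–exclusion:
Individual areas: |Patch 1| = 18, |Patch 2| = 20.
|Patch 1∩Patch 2|: x∈[2,5], y∈[2,6] → 3·4 = 12.
|Patch 1 ∪ Patch 2| = 38 − 12 = 26.00.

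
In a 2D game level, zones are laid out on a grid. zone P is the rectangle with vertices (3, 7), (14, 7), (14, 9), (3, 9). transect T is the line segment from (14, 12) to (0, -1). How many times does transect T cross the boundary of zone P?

2

The segment meets the boundary at (8.615,7), (10.769,9).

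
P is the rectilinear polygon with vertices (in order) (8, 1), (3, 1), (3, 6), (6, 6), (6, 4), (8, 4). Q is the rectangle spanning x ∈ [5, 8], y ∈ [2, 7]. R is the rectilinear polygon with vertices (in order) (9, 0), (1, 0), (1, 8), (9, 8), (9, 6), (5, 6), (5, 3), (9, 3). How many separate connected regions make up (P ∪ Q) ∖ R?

1

(P ∪ Q) ∖ R is a single connected region.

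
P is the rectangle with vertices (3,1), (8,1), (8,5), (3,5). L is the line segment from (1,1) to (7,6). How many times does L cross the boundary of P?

2

The segment meets the boundary at (5.8,5), (3,2.667).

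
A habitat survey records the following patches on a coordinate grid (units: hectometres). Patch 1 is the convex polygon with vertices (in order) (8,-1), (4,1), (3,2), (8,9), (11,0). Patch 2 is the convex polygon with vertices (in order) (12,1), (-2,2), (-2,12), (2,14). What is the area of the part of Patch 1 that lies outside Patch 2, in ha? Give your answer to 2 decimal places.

14.49

|Patch 1| = 41, |Patch 1∩Patch 2| = 26.5124.
|Patch 1 ∖ Patch 2| = |Patch 1| − |Patch 1∩Patch 2| = 41 − 26.5124 = 14.49.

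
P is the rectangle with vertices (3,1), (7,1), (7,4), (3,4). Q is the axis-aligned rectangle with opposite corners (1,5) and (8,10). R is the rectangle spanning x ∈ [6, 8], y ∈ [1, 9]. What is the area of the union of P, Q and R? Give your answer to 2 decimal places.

By inclusion–exclusion:
Individual areas: |P| = 12, |Q| = 35, |R| = 16.
|P∩Q| = 0 (no overlap).
|P∩R|: x∈[6,7], y∈[1,4] → 1·3 = 3.
|Q∩R|: x∈[6,8], y∈[5,9] → 2·4 = 8.
|P∩Q∩R| = 0.
|P ∪ Q ∪ R| = 63 − 11 + 0 = 52.00.

52.00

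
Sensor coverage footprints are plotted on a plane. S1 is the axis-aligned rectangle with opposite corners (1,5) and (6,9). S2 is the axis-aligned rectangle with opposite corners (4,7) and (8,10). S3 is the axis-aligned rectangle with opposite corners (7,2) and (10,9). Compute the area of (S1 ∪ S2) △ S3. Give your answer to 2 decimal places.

|S1 ∪ S2| = 28.
|(S1 ∪ S2) ∩ S3| = 2.
|(S1 ∪ S2) △ S3| = 28 + 21 − 4 = 45.00.

45.00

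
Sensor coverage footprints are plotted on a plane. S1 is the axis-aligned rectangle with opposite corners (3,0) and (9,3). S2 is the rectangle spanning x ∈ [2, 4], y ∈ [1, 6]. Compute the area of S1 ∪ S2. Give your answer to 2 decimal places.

By inclusion–exclusion:
Individual areas: |S1| = 18, |S2| = 10.
|S1∩S2|: x∈[3,4], y∈[1,3] → 1·2 = 2.
|S1 ∪ S2| = 28 − 2 = 26.00.

26.00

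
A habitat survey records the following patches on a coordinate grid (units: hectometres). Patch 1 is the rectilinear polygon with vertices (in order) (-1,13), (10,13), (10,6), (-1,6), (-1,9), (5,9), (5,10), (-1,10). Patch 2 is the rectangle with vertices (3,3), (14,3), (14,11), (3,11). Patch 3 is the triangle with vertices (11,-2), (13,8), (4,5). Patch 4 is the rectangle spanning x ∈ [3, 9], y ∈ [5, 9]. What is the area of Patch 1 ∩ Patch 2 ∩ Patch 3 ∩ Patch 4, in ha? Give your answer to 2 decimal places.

The intersection is the polygon with vertices (9,6.667), (9,6), (7,6).
By the shoelace formula its area is 0.67.

0.67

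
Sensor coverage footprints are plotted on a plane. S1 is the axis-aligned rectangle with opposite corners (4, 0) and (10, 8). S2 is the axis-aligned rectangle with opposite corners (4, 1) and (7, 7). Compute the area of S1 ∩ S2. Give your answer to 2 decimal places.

|S1∩S2|: x∈[4,7], y∈[1,7] → 3·6 = 18.

18.00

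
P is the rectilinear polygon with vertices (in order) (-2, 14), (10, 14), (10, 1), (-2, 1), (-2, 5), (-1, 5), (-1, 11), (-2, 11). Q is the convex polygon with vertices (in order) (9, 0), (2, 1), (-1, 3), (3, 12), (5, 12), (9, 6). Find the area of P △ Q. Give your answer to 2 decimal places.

76.50

|P| = 150, |Q| = 80.5, |P∩Q| = 77.
|P △ Q| = |P| + |Q| − 2·|P∩Q| = 150 + 80.5 − 154 = 76.50.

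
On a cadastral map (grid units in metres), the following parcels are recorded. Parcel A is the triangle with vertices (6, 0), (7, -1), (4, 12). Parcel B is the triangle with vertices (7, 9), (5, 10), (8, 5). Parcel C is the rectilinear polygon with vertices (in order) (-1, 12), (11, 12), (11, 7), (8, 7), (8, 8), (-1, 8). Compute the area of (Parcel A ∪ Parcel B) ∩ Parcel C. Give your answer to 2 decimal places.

2.44

|Parcel A ∪ Parcel B| = 8.5.
|(Parcel A ∪ Parcel B) ∩ Parcel C| = 2.44.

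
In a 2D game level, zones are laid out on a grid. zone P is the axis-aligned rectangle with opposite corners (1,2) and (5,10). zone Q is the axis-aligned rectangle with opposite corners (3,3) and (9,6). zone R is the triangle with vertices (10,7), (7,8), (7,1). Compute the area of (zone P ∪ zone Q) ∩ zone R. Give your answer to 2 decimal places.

The region (zone P ∪ zone Q) ∩ zone R is the polygon with vertices (9,6), (9,5), (8,3), (7,3), (7,6).
By the shoelace formula its area is 5.00.

5.00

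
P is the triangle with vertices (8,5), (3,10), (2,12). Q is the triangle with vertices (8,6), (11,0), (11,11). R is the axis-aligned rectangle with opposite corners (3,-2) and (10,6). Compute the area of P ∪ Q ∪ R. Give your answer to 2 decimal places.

70.93

By inclusion–exclusion:
Individual areas: |P| = 2.5, |Q| = 16.5, |R| = 56.
|P∩Q| = 0.
|P∩R| = 0.0714.
|Q∩R| = 4.
|P∩Q∩R| = 0.
|P ∪ Q ∪ R| = 75 − 4.0714 + 0 = 70.93.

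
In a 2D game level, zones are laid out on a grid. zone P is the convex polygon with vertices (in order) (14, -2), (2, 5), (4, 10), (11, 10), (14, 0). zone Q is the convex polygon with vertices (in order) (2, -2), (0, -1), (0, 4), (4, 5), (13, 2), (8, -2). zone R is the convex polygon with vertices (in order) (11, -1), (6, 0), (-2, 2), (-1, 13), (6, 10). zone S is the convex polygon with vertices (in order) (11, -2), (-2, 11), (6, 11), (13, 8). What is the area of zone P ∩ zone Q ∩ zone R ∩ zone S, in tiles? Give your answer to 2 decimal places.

The intersection is the polygon with vertices (9.036,3.321), (10.533,0.027), (10.53,0.024), (6.8,2.2), (4,5).
By the shoelace formula its area is 9.23.

9.23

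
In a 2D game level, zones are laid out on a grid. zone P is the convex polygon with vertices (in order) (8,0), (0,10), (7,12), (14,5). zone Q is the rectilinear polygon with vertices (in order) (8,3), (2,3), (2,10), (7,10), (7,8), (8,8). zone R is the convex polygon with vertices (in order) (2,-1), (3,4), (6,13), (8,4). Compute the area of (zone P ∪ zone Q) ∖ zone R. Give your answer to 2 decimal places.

|zone P ∪ zone Q| = 89.6.
|(zone P ∪ zone Q) ∩ zone R| = 26.8828.
|(zone P ∪ zone Q) ∖ zone R| = 89.6 − 26.8828 = 62.72.

62.72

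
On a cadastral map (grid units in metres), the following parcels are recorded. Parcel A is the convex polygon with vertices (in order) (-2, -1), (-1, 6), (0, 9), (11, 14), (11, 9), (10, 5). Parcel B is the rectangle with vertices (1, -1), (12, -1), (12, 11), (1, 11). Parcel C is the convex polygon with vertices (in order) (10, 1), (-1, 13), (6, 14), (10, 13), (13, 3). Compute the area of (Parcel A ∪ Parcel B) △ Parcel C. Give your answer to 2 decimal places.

113.91

|Parcel A ∪ Parcel B| = 161.8773.
|(Parcel A ∪ Parcel B) ∩ Parcel C| = 68.7343.
|(Parcel A ∪ Parcel B) △ Parcel C| = 161.8773 + 89.5 − 137.4686 = 113.91.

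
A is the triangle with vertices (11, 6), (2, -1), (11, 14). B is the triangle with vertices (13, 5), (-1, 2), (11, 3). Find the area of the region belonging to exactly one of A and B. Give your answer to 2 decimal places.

|A| = 36, |B| = 11, |A∩B| = 2.9372.
|A △ B| = |A| + |B| − 2·|A∩B| = 36 + 11 − 5.8744 = 41.13.

41.13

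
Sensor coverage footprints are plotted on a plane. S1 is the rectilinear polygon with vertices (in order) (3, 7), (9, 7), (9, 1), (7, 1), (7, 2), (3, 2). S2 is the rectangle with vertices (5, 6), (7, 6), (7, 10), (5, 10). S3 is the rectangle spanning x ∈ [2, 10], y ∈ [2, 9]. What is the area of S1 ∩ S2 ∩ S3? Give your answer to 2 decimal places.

The intersection is the polygon with vertices (7,6), (5,6), (5,7), (7,7).
By the shoelace formula its area is 2.00.

2.00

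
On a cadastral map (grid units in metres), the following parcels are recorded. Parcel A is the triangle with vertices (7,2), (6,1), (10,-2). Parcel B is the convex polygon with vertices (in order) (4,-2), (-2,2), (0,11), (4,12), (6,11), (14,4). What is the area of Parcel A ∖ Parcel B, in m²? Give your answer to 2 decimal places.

|Parcel A| = 3.5, |Parcel A∩Parcel B| = 2.0517.
|Parcel A ∖ Parcel B| = |Parcel A| − |Parcel A∩Parcel B| = 3.5 − 2.0517 = 1.45.

1.45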